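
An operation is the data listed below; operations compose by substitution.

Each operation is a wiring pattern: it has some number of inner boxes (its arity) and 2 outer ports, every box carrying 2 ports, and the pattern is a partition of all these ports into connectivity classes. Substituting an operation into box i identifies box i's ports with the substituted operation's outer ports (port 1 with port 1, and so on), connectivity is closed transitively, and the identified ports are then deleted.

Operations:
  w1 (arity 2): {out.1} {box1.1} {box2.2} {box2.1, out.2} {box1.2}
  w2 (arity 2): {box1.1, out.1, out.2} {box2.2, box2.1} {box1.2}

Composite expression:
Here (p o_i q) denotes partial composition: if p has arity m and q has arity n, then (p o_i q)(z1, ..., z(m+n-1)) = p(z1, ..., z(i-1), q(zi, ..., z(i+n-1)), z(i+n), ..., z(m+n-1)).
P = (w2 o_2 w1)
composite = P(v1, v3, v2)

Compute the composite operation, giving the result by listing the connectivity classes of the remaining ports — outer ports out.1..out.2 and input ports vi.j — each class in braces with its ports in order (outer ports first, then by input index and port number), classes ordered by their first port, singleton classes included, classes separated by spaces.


Substituting into w2 glues patterns; closure does the rest.
stage w1: inputs (v3, v2), connectivity {out.1} {out.2, v2.1} {v2.2} {v3.1} {v3.2}, out.j its boundary
stage w2: inputs (v1, v3, v2), connectivity {out.1, out.2, v1.1} {v1.2} {v2.1} {v2.2} {v3.1} {v3.2}, out.j its boundary

{out.1, out.2, v1.1} {v1.2} {v2.1} {v2.2} {v3.1} {v3.2}


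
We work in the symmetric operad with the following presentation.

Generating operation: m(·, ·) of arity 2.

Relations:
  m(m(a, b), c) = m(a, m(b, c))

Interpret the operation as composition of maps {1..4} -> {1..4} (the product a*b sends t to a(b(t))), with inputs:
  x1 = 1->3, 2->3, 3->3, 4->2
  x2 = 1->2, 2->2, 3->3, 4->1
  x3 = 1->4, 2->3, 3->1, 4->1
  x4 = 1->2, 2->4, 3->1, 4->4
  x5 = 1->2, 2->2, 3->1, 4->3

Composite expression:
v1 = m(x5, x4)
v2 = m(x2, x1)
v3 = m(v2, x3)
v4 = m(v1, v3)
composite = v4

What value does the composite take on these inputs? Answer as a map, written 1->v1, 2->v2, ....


m(x5, x4) = 1->2, 2->3, 3->2, 4->3
m(x2, x1) = 1->3, 2->3, 3->3, 4->2
m(m(x2, x1), x3) = 1->2, 2->3, 3->3, 4->3
m(m(x5, x4), m(m(x2, x1), x3)) = 1->3, 2->2, 3->2, 4->2

1->3, 2->2, 3->2, 4->2


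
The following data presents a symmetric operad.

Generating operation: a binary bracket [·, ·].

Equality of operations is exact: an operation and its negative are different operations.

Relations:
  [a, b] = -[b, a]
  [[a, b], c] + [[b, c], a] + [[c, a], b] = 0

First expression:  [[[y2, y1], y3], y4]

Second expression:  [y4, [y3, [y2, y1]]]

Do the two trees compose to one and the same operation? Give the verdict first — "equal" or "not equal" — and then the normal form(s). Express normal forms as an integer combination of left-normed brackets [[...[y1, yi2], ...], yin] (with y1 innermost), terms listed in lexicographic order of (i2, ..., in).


equal: each reduces to -[[[y1, y2], y3], y4]

Normal form of the first expression: -[[[y1, y2], y3], y4]
Normal form of the second expression: -[[[y1, y2], y3], y4]
Same normal form: equal.


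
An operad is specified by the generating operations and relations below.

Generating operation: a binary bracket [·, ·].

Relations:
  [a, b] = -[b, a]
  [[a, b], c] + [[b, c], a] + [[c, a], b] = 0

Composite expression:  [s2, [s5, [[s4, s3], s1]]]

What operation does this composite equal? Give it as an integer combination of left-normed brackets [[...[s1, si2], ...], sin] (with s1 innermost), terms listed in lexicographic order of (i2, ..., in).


[[[[s1, s3], s4], s5], s2] - [[[[s1, s4], s3], s5], s2]


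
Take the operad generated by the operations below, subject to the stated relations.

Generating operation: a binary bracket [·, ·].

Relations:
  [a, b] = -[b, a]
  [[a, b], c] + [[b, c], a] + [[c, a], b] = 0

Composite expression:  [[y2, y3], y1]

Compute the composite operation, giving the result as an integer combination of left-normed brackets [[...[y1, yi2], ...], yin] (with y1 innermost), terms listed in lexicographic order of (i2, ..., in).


A multilinear Lie element is pinned by y1-initial words (y1 innermost).
Composite bracket: [[y2, y3], y1]
Under [a, b] = ab - ba we get 4 signed associative words (2^2 = 4).
Coefficients come from the y1-initial words:
  y1y2y3 (sign -1) contributes -[[y1, y2], y3]
  y1y3y2 (sign +1) contributes +[[y1, y3], y2]

-[[y1, y2], y3] + [[y1, y3], y2]


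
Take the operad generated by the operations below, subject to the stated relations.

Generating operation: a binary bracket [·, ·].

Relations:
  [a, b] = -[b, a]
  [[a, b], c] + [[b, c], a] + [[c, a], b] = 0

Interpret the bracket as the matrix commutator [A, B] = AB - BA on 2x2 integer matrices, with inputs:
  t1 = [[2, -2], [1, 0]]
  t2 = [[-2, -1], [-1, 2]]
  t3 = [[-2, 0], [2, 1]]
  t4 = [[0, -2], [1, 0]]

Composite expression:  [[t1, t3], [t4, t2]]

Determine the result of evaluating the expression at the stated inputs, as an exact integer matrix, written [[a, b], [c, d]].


[t1, t3] = [[-4, -6], [-7, 4]]
[t4, t2] = [[3, -8], [-4, -3]]
[[t1, t3], [t4, t2]] = [[-32, 100], [-74, 32]]

[[-32, 100], [-74, 32]]


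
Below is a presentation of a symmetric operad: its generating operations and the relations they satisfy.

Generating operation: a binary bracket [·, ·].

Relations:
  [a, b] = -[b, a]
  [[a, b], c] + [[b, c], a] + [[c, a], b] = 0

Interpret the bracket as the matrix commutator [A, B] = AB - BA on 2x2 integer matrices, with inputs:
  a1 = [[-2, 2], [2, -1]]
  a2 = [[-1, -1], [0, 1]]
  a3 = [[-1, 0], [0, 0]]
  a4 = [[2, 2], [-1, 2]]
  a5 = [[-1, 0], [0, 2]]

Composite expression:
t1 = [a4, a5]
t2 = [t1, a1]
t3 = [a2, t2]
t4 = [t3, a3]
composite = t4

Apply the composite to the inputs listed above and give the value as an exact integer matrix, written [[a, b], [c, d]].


[[0, 0], [6, 0]]

[a4, a5] = [[0, 6], [3, 0]]
[[a4, a5], a1] = [[6, 6], [-3, -6]]
[a2, [[a4, a5], a1]] = [[3, 0], [-6, -3]]
[[a2, [[a4, a5], a1]], a3] = [[0, 0], [6, 0]]


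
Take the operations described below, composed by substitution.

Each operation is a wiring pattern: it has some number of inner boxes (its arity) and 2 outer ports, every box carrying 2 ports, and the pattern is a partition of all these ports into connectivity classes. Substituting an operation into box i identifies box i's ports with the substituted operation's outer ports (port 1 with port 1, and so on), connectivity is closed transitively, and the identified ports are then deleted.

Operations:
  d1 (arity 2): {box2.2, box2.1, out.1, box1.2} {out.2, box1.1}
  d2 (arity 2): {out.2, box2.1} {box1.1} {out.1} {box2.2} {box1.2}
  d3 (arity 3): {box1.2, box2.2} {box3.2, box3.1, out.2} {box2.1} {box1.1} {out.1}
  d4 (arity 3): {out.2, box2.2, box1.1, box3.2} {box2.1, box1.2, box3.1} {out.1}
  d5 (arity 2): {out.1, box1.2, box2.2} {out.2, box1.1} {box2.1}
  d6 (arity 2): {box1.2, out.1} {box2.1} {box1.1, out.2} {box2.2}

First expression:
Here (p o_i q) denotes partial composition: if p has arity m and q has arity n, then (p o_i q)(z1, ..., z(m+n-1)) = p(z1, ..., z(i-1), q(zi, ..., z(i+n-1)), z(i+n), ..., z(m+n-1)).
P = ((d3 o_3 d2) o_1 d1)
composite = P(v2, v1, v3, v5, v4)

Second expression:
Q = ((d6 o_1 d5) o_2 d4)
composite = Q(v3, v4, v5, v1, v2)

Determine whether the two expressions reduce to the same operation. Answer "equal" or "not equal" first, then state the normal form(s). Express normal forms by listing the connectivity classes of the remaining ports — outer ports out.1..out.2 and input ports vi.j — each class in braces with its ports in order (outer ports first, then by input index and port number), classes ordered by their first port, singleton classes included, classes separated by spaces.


not equal; the first gives {out.1} {out.2, v4.1} {v1.1, v1.2, v2.2} {v2.1, v3.2} {v3.1} {v4.2} {v5.1} {v5.2} and the second {out.1, v3.1} {out.2, v1.2, v3.2, v4.1, v5.2} {v1.1, v4.2, v5.1} {v2.1} {v2.2}

The first expression reduces to {out.1} {out.2, v4.1} {v1.1, v1.2, v2.2} {v2.1, v3.2} {v3.1} {v4.2} {v5.1} {v5.2}
The second expression reduces to {out.1, v3.1} {out.2, v1.2, v3.2, v4.1, v5.2} {v1.1, v4.2, v5.1} {v2.1} {v2.2}
No match — not equal.


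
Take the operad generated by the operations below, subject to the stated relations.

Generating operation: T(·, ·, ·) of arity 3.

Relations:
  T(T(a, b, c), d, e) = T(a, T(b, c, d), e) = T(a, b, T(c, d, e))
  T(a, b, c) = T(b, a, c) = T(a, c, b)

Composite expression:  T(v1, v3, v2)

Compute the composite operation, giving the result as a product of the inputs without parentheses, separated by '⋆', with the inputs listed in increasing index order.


Reordering under T is free, so list the v-inputs canonically.
T(v1, v3, v2) flattens to v1 ⋆ v3 ⋆ v2
sorting the factors by input index: v1 ⋆ v2 ⋆ v3

v1 ⋆ v2 ⋆ v3


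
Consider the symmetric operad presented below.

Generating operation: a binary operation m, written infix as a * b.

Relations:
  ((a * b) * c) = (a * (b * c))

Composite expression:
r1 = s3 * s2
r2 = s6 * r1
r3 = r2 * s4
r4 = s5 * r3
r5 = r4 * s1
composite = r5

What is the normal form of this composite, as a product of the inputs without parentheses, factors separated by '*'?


s5 * s6 * s3 * s2 * s4 * s1

Key point: m is associative — brackets drop, the s-order remains.
(s3 * s2) unparenthesizes to s3 * s2
(s6 * (s3 * s2)) unparenthesizes to s6 * s3 * s2
((s6 * (s3 * s2)) * s4) unparenthesizes to s6 * s3 * s2 * s4
(s5 * ((s6 * (s3 * s2)) * s4)) unparenthesizes to s5 * s6 * s3 * s2 * s4
((s5 * ((s6 * (s3 * s2)) * s4)) * s1) unparenthesizes to s5 * s6 * s3 * s2 * s4 * s1


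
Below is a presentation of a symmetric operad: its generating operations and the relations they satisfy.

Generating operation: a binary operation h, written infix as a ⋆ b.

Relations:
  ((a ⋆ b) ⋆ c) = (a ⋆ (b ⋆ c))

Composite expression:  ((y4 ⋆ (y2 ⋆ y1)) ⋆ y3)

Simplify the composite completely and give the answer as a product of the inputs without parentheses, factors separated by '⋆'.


y4 ⋆ y2 ⋆ y1 ⋆ y3

All parenthesizations of h agree; list the y-inputs left to right.
(y2 ⋆ y1) collapses to y2 ⋆ y1
(y4 ⋆ (y2 ⋆ y1)) collapses to y4 ⋆ y2 ⋆ y1
((y4 ⋆ (y2 ⋆ y1)) ⋆ y3) collapses to y4 ⋆ y2 ⋆ y1 ⋆ y3


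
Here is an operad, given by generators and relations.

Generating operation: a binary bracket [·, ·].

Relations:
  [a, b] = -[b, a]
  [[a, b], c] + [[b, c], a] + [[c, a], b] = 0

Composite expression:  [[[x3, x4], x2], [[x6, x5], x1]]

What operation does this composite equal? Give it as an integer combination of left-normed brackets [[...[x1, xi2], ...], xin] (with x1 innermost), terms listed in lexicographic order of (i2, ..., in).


[[[[[x1, x5], x6], x2], x3], x4] - [[[[[x1, x5], x6], x2], x4], x3] - [[[[[x1, x5], x6], x3], x4], x2] + [[[[[x1, x5], x6], x4], x3], x2] - [[[[[x1, x6], x5], x2], x3], x4] + [[[[[x1, x6], x5], x2], x4], x3] + [[[[[x1, x6], x5], x3], x4], x2] - [[[[[x1, x6], x5], x4], x3], x2]

Left-normed coefficients sit on the x1-initial expansion words.
Composite bracket: [[[x3, x4], x2], [[x6, x5], x1]]
Full expansion: 32 signed words from ab - ba (2^5 = 32).
Words beginning with x1 determine it all:
  word x1x5x6x2x3x4 has sign +1, contributing +[[[[[x1, x5], x6], x2], x3], x4]
  word x1x5x6x2x4x3 has sign -1, contributing -[[[[[x1, x5], x6], x2], x4], x3]
  word x1x5x6x3x4x2 has sign -1, contributing -[[[[[x1, x5], x6], x3], x4], x2]
  word x1x5x6x4x3x2 has sign +1, contributing +[[[[[x1, x5], x6], x4], x3], x2]
  word x1x6x5x2x3x4 has sign -1, contributing -[[[[[x1, x6], x5], x2], x3], x4]
  word x1x6x5x2x4x3 has sign +1, contributing +[[[[[x1, x6], x5], x2], x4], x3]
  word x1x6x5x3x4x2 has sign +1, contributing +[[[[[x1, x6], x5], x3], x4], x2]
  word x1x6x5x4x3x2 has sign -1, contributing -[[[[[x1, x6], x5], x4], x3], x2]


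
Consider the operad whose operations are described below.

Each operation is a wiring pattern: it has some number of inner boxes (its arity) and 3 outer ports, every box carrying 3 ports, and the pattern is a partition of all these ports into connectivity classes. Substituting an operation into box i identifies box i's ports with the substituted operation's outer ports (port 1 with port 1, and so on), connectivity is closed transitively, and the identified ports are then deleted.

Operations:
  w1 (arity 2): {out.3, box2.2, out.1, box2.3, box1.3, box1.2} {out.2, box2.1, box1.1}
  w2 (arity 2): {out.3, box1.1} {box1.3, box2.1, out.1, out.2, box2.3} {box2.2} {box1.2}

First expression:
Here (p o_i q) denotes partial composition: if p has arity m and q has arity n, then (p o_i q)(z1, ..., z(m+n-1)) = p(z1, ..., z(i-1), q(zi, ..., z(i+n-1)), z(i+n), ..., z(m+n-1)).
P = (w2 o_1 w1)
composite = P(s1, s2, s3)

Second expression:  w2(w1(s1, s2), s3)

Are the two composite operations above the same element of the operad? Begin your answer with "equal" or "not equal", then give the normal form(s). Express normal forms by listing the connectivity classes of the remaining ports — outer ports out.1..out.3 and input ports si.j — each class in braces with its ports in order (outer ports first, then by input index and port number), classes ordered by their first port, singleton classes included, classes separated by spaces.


Normal form of the first expression: {out.1, out.2, out.3, s1.2, s1.3, s2.2, s2.3, s3.1, s3.3} {s1.1, s2.1} {s3.2}
Normal form of the second expression: {out.1, out.2, out.3, s1.2, s1.3, s2.2, s2.3, s3.1, s3.3} {s1.1, s2.1} {s3.2}
The normal forms match — equal.

equal; the common form is {out.1, out.2, out.3, s1.2, s1.3, s2.2, s2.3, s3.1, s3.3} {s1.1, s2.1} {s3.2}


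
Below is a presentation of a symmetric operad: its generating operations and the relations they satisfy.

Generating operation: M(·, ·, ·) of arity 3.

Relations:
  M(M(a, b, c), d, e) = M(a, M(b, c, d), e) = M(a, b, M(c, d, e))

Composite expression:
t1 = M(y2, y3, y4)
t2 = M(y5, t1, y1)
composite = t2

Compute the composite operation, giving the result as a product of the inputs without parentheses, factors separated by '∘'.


y5 ∘ y2 ∘ y3 ∘ y4 ∘ y1

All parenthesizations of M agree; list the y-inputs left to right.
M(y2, y3, y4) unparenthesizes to y2 ∘ y3 ∘ y4
M(y5, M(y2, y3, y4), y1) unparenthesizes to y5 ∘ y2 ∘ y3 ∘ y4 ∘ y1


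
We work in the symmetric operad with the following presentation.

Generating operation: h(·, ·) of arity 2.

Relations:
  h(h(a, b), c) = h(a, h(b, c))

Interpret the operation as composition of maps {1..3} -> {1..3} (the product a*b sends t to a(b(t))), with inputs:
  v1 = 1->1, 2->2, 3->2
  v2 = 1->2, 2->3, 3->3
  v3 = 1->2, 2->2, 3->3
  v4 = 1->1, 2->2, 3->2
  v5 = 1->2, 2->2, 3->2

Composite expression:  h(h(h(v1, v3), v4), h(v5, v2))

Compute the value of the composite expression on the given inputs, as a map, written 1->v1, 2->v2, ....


1->2, 2->2, 3->2

h(v1, v3) = 1->2, 2->2, 3->2
h(h(v1, v3), v4) = 1->2, 2->2, 3->2
h(v5, v2) = 1->2, 2->2, 3->2
h(h(h(v1, v3), v4), h(v5, v2)) = 1->2, 2->2, 3->2


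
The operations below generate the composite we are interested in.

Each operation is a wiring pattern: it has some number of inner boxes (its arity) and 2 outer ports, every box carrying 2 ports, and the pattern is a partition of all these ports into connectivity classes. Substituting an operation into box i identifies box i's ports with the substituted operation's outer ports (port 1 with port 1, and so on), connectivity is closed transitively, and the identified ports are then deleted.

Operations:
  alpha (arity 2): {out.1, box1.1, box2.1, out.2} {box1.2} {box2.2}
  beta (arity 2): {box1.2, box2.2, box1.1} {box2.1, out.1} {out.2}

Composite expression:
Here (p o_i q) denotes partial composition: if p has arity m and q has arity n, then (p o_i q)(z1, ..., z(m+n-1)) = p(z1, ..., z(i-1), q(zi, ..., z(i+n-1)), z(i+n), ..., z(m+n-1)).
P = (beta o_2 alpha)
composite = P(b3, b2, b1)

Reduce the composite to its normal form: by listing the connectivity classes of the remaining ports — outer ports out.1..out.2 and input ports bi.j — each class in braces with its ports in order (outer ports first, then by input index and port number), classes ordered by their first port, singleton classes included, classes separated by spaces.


{out.1, b1.1, b2.1, b3.1, b3.2} {out.2} {b1.2} {b2.2}


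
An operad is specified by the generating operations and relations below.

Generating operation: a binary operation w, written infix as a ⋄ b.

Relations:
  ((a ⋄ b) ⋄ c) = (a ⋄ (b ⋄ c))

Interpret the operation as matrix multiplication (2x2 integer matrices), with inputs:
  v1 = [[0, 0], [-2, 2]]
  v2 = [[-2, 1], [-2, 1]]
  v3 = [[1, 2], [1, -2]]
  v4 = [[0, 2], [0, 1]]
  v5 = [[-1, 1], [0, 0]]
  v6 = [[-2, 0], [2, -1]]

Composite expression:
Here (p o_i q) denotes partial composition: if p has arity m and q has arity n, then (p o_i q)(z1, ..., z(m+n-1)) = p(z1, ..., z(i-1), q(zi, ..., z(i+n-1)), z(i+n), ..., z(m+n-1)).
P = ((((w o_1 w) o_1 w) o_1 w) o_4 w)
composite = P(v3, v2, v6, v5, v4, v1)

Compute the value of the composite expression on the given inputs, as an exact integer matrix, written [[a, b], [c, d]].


[[36, -36], [-12, 12]]


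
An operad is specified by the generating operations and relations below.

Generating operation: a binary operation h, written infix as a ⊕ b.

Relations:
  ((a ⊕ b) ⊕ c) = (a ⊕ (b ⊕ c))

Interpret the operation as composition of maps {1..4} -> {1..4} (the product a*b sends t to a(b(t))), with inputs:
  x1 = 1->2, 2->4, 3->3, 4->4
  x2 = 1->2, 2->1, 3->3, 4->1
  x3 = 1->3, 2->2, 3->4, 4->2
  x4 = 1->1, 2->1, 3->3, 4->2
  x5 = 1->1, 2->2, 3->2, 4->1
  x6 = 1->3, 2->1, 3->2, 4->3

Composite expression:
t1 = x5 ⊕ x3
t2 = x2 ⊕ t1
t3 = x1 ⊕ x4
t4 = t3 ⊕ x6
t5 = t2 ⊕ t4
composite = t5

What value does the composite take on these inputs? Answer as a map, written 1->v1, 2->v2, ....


(x5 ⊕ x3) = 1->2, 2->2, 3->1, 4->2
(x2 ⊕ (x5 ⊕ x3)) = 1->1, 2->1, 3->2, 4->1
(x1 ⊕ x4) = 1->2, 2->2, 3->3, 4->4
((x1 ⊕ x4) ⊕ x6) = 1->3, 2->2, 3->2, 4->3
((x2 ⊕ (x5 ⊕ x3)) ⊕ ((x1 ⊕ x4) ⊕ x6)) = 1->2, 2->1, 3->1, 4->2

1->2, 2->1, 3->1, 4->2


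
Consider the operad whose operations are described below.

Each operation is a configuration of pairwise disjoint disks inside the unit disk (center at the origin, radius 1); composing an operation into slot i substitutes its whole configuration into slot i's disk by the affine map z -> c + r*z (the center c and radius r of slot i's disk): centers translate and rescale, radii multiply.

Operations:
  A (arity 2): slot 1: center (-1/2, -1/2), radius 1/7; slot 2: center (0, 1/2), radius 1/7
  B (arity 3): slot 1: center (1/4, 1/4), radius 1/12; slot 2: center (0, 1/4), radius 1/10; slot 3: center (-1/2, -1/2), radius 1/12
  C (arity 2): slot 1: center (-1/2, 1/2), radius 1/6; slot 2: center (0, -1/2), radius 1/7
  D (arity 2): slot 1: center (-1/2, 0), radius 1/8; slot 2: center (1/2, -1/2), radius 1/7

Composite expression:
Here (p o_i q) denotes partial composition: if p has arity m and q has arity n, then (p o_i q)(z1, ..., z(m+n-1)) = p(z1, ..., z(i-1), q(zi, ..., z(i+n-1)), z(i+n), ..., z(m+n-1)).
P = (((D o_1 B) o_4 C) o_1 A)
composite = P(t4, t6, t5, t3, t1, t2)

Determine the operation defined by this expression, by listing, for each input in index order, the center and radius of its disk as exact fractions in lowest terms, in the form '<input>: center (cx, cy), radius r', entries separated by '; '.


t1: center (3/7, -3/7), radius 1/42; t2: center (1/2, -4/7), radius 1/49; t3: center (-9/16, -1/16), radius 1/96; t4: center (-91/192, 5/192), radius 1/672; t5: center (-1/2, 1/32), radius 1/80; t6: center (-15/32, 7/192), radius 1/672

Only the slot chain above each t matters under D; compose those maps.
for t4, the 3-step affine chain lands on center (-91/192, 5/192), radius 1/672
for t6, the 3-step affine chain lands on center (-15/32, 7/192), radius 1/672
for t5, the 2-step affine chain lands on center (-1/2, 1/32), radius 1/80
for t3, the 2-step affine chain lands on center (-9/16, -1/16), radius 1/96
for t1, the 2-step affine chain lands on center (3/7, -3/7), radius 1/42
for t2, the 2-step affine chain lands on center (1/2, -4/7), radius 1/49


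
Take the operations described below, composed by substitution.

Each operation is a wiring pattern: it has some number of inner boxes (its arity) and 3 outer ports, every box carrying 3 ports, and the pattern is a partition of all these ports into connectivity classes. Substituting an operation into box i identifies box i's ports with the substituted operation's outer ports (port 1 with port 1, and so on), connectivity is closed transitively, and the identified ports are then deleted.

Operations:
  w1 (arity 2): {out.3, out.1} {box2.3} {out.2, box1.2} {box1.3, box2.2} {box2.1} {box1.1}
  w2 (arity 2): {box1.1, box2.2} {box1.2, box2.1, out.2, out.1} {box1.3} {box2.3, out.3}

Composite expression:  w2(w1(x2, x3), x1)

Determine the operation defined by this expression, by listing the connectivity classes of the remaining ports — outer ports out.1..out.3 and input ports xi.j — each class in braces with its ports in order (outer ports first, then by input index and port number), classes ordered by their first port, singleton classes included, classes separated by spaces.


{out.1, out.2, x1.1, x2.2} {out.3, x1.3} {x1.2} {x2.1} {x2.3, x3.2} {x3.1} {x3.3}

Connectivity passes through glued w2-boundaries; trace each wire chain.
w1 over (x2, x3) gives {out.1, out.3} {out.2, x2.2} {x2.1} {x2.3, x3.2} {x3.1} {x3.3}, out.j being that stage's outer ports
w2 over (x2, x3, x1) gives {out.1, out.2, x1.1, x2.2} {out.3, x1.3} {x1.2} {x2.1} {x2.3, x3.2} {x3.1} {x3.3}, out.j being that stage's outer ports


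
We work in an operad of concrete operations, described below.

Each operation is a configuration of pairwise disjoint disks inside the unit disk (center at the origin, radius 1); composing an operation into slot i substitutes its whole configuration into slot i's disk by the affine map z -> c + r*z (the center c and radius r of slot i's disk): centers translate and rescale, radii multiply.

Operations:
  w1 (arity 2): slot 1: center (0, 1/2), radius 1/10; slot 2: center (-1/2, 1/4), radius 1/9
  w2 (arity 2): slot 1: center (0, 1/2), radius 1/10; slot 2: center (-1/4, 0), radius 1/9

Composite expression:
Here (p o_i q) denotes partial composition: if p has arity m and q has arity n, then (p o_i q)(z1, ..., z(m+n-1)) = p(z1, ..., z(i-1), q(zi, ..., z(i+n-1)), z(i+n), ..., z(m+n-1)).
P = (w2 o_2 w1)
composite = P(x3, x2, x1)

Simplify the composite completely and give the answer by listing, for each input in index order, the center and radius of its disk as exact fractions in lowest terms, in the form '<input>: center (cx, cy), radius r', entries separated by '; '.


Each x-disk chains the slot maps above it in w2; radii multiply.
input x3: composing its 1 substitution step yields center (0, 1/2), radius 1/10
input x2: composing its 2 substitution steps yields center (-1/4, 1/18), radius 1/90
input x1: composing its 2 substitution steps yields center (-11/36, 1/36), radius 1/81

x1: center (-11/36, 1/36), radius 1/81; x2: center (-1/4, 1/18), radius 1/90; x3: center (0, 1/2), radius 1/10


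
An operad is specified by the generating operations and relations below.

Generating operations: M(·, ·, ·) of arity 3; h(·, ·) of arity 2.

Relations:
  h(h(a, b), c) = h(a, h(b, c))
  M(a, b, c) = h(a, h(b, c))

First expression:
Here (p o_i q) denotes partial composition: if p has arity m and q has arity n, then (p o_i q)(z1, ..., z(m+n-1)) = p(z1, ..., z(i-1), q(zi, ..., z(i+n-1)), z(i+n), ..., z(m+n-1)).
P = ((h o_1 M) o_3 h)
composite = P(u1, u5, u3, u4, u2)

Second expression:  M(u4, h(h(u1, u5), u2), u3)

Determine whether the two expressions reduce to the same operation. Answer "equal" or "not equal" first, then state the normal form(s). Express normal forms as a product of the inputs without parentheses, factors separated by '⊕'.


not equal; the first gives u1 ⊕ u5 ⊕ u3 ⊕ u4 ⊕ u2 and the second u4 ⊕ u1 ⊕ u5 ⊕ u2 ⊕ u3

In normal form, the first expression is u1 ⊕ u5 ⊕ u3 ⊕ u4 ⊕ u2
In normal form, the second expression is u4 ⊕ u1 ⊕ u5 ⊕ u2 ⊕ u3
Distinct normal forms: not equal.


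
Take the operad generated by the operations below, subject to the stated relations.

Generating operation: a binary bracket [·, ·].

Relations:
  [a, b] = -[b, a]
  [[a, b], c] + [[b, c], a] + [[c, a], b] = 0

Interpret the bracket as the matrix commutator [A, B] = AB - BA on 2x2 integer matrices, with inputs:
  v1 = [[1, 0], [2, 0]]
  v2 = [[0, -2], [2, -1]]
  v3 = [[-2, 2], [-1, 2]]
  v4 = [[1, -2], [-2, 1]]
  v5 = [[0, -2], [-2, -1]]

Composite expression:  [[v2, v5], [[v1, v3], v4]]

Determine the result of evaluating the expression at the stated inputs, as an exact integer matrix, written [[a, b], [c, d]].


[v2, v5] = [[8, 0], [4, -8]]
[v1, v3] = [[-4, 2], [-7, 4]]
[[v1, v3], v4] = [[-18, 16], [-16, 18]]
[[v2, v5], [[v1, v3], v4]] = [[-64, 256], [112, 64]]

[[-64, 256], [112, 64]]


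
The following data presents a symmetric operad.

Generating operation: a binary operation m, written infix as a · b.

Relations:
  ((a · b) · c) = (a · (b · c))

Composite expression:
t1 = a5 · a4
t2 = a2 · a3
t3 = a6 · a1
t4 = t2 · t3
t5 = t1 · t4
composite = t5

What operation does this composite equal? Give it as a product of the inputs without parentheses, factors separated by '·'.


a5 · a4 · a2 · a3 · a6 · a1

Associativity of m dissolves the nesting; only the a-input order survives.
(a5 · a4) unparenthesizes to a5 · a4
(a2 · a3) unparenthesizes to a2 · a3
(a6 · a1) unparenthesizes to a6 · a1
((a2 · a3) · (a6 · a1)) unparenthesizes to a2 · a3 · a6 · a1
((a5 · a4) · ((a2 · a3) · (a6 · a1))) unparenthesizes to a5 · a4 · a2 · a3 · a6 · a1


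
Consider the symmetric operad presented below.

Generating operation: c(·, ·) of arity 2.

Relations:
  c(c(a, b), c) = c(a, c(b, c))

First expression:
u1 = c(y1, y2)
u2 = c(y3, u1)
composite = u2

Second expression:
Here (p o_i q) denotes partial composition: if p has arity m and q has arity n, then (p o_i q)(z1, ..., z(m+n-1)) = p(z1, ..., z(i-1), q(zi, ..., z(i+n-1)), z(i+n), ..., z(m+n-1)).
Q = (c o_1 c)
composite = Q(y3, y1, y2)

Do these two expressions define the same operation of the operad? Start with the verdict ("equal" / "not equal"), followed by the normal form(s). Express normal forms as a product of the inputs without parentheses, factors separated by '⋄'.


equal; both compose to y3 ⋄ y1 ⋄ y2

Normal form of the first expression: y3 ⋄ y1 ⋄ y2
Normal form of the second expression: y3 ⋄ y1 ⋄ y2
Same normal form: equal.


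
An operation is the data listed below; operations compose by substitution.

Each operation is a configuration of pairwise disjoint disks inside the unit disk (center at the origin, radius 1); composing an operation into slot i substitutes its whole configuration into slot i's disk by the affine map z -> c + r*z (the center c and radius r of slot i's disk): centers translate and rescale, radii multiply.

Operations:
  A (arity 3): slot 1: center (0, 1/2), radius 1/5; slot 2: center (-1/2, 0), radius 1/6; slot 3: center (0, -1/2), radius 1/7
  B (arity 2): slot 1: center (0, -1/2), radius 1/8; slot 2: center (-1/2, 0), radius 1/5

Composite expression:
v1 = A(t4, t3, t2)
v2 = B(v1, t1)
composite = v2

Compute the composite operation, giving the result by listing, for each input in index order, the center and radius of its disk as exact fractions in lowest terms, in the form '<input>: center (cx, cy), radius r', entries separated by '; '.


t1: center (-1/2, 0), radius 1/5; t2: center (0, -9/16), radius 1/56; t3: center (-1/16, -1/2), radius 1/48; t4: center (0, -7/16), radius 1/40

Each t-disk chains the slot maps above it in B; radii multiply.
input t4: applying the 2 nested substitutions gives center (0, -7/16), radius 1/40
input t3: applying the 2 nested substitutions gives center (-1/16, -1/2), radius 1/48
input t2: applying the 2 nested substitutions gives center (0, -9/16), radius 1/56
input t1: applying the 1 nested substitution gives center (-1/2, 0), radius 1/5


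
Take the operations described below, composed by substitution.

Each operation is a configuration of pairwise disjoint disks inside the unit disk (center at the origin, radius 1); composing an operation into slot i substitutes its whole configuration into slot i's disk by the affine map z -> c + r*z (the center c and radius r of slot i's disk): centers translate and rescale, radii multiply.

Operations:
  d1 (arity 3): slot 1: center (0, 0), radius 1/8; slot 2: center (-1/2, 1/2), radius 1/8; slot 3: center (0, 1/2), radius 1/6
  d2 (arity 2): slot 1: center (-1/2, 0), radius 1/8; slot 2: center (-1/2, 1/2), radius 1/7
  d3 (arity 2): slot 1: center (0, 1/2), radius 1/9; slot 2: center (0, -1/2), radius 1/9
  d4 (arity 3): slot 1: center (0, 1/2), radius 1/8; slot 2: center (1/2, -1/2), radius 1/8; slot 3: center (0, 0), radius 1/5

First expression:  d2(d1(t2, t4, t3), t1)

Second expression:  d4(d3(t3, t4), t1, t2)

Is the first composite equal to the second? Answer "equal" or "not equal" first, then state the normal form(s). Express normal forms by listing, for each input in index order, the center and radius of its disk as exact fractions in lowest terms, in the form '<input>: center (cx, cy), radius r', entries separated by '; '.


not equal — first t1: center (-1/2, 1/2), radius 1/7; t2: center (-1/2, 0), radius 1/64; t3: center (-1/2, 1/16), radius 1/48; t4: center (-9/16, 1/16), radius 1/64, second t1: center (1/2, -1/2), radius 1/8; t2: center (0, 0), radius 1/5; t3: center (0, 9/16), radius 1/72; t4: center (0, 7/16), radius 1/72


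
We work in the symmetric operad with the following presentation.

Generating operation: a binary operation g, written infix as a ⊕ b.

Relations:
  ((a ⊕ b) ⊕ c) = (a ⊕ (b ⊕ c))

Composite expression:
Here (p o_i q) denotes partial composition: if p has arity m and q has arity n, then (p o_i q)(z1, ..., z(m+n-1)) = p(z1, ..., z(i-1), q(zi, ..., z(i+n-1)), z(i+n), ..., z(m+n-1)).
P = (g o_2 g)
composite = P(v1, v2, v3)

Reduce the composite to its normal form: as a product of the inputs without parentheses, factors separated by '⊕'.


Key point: g is associative — brackets drop, the v-order remains.
(v2 ⊕ v3) spells out as v2 ⊕ v3
(v1 ⊕ (v2 ⊕ v3)) spells out as v1 ⊕ v2 ⊕ v3

v1 ⊕ v2 ⊕ v3


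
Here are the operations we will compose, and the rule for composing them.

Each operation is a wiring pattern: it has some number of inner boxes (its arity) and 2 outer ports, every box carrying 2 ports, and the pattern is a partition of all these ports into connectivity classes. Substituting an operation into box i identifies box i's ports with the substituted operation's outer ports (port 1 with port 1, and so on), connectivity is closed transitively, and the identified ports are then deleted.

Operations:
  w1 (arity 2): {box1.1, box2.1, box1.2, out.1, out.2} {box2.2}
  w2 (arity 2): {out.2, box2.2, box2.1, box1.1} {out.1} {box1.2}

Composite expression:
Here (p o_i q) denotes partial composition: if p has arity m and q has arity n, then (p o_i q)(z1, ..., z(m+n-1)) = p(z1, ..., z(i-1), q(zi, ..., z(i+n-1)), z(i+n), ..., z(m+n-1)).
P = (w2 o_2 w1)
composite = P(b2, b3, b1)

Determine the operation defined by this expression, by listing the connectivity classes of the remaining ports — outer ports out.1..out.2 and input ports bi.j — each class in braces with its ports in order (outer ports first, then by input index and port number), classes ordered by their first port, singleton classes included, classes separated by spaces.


{out.1} {out.2, b1.1, b2.1, b3.1, b3.2} {b1.2} {b2.2}

Treat the ports identified at w2 as solder joints: merge, then drop.
composing w1 on (b3, b1), with out.j its own outer ports: {out.1, out.2, b1.1, b3.1, b3.2} {b1.2}
composing w2 on (b2, b3, b1), with out.j its own outer ports: {out.1} {out.2, b1.1, b2.1, b3.1, b3.2} {b1.2} {b2.2}


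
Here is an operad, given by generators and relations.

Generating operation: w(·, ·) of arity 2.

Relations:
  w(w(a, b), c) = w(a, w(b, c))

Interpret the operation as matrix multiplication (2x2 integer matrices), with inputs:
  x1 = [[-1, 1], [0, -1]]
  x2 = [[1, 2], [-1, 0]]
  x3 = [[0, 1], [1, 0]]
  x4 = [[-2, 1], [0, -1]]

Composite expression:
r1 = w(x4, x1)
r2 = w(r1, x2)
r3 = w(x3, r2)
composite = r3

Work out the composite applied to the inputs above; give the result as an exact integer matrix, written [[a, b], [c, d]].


[[-1, 0], [5, 4]]

w(x4, x1) = [[2, -3], [0, 1]]
w(w(x4, x1), x2) = [[5, 4], [-1, 0]]
w(x3, w(w(x4, x1), x2)) = [[-1, 0], [5, 4]]


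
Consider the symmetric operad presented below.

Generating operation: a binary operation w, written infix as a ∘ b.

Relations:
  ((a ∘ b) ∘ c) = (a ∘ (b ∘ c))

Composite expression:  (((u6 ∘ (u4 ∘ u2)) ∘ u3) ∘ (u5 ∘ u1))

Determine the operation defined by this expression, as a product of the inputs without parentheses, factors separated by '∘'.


u6 ∘ u4 ∘ u2 ∘ u3 ∘ u5 ∘ u1


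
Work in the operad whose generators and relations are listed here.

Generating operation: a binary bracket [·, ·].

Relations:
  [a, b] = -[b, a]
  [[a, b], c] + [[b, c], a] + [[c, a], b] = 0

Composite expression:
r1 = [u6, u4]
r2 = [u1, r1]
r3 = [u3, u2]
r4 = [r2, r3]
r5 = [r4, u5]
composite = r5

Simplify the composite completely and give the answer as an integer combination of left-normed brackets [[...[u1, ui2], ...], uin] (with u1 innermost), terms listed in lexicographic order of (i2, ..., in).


[[[[[u1, u4], u6], u2], u3], u5] - [[[[[u1, u4], u6], u3], u2], u5] - [[[[[u1, u6], u4], u2], u3], u5] + [[[[[u1, u6], u4], u3], u2], u5]

Skip Jacobi rewriting: expand, keep u1-initial words, read off terms.
Composite bracket: [[[u1, [u6, u4]], [u3, u2]], u5]
The bracket unfolds into 32 signed words via [a, b] = ab - ba (2^5 = 32).
Words beginning with u1 determine it all:
  word u1u4u6u2u3u5 has sign +1, contributing +[[[[[u1, u4], u6], u2], u3], u5]
  word u1u4u6u3u2u5 has sign -1, contributing -[[[[[u1, u4], u6], u3], u2], u5]
  word u1u6u4u2u3u5 has sign -1, contributing -[[[[[u1, u6], u4], u2], u3], u5]
  word u1u6u4u3u2u5 has sign +1, contributing +[[[[[u1, u6], u4], u3], u2], u5]


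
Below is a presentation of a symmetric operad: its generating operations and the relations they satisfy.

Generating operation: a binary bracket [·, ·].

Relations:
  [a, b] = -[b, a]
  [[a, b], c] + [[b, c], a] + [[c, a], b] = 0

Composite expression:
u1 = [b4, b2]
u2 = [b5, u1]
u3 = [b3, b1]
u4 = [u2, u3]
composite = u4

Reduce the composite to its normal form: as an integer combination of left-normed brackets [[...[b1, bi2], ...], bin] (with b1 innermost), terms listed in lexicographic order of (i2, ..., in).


[[[[b1, b3], b2], b4], b5] - [[[[b1, b3], b4], b2], b5] - [[[[b1, b3], b5], b2], b4] + [[[[b1, b3], b5], b4], b2]

Expand each bracket as ab - ba; the b1-initial words give the coefficients.
Composite bracket: [[b5, [b4, b2]], [b3, b1]]
Expanding via [a, b] = ab - ba: 16 signed words (2^4 = 16).
The b1-initial words carry the normal form:
  b1b3b2b4b5 appears with sign +1, giving the term +[[[[b1, b3], b2], b4], b5]
  b1b3b4b2b5 appears with sign -1, giving the term -[[[[b1, b3], b4], b2], b5]
  b1b3b5b2b4 appears with sign -1, giving the term -[[[[b1, b3], b5], b2], b4]
  b1b3b5b4b2 appears with sign +1, giving the term +[[[[b1, b3], b5], b4], b2]


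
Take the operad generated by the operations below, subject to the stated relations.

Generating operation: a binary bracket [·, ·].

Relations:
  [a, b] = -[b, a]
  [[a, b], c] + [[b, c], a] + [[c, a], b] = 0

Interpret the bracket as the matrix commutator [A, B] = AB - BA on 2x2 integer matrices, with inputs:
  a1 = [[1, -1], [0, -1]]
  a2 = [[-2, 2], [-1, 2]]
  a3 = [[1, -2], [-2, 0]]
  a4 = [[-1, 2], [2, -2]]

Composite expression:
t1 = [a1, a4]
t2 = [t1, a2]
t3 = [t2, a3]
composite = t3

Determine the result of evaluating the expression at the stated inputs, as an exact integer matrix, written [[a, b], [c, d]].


[[0, -24], [24, 0]]

[a1, a4] = [[-2, 5], [-4, 2]]
[[a1, a4], a2] = [[3, 12], [12, -3]]
[[[a1, a4], a2], a3] = [[0, -24], [24, 0]]


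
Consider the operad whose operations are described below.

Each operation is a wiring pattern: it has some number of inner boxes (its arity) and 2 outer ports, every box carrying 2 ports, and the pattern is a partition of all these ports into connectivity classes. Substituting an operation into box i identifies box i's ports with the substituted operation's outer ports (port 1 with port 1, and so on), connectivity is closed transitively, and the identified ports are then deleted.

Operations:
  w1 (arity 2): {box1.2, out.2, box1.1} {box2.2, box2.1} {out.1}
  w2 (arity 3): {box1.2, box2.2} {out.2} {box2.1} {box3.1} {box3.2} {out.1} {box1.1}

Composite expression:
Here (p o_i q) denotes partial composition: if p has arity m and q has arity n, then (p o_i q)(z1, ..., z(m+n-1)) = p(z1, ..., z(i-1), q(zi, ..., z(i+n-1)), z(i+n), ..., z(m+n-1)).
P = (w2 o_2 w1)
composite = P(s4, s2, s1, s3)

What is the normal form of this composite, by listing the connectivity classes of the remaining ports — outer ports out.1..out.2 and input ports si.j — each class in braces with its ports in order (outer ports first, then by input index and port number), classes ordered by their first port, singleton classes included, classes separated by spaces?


{out.1} {out.2} {s1.1, s1.2} {s2.1, s2.2, s4.2} {s3.1} {s3.2} {s4.1}

Connectivity passes through glued w2-boundaries; trace each wire chain.
w1 over (s2, s1) gives {out.1} {out.2, s2.1, s2.2} {s1.1, s1.2}, out.j being that stage's outer ports
w2 over (s4, s2, s1, s3) gives {out.1} {out.2} {s1.1, s1.2} {s2.1, s2.2, s4.2} {s3.1} {s3.2} {s4.1}, out.j being that stage's outer ports


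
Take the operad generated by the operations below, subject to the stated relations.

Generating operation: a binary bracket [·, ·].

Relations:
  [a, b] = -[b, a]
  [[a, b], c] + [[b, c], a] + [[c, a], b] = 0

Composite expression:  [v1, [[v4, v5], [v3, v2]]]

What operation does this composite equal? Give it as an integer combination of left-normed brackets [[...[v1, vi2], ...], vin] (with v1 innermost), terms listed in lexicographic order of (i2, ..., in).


[[[[v1, v2], v3], v4], v5] - [[[[v1, v2], v3], v5], v4] - [[[[v1, v3], v2], v4], v5] + [[[[v1, v3], v2], v5], v4] - [[[[v1, v4], v5], v2], v3] + [[[[v1, v4], v5], v3], v2] + [[[[v1, v5], v4], v2], v3] - [[[[v1, v5], v4], v3], v2]


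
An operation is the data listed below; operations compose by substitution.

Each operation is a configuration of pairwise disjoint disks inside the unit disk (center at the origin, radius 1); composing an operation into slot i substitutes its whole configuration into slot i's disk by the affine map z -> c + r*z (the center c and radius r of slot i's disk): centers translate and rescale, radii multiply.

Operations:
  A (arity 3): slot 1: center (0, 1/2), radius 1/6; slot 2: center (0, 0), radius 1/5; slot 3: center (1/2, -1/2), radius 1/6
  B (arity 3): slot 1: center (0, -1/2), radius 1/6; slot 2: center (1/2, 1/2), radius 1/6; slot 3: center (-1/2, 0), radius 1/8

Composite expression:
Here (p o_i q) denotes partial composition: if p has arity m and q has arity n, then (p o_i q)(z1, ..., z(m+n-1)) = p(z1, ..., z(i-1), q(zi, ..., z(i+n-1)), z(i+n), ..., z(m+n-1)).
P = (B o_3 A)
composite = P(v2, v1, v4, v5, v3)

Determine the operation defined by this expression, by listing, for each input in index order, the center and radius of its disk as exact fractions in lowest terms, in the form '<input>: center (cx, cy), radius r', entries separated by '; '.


Each v-disk chains the slot maps above it in B; radii multiply.
for v2, the 1-step affine chain lands on center (0, -1/2), radius 1/6
for v1, the 1-step affine chain lands on center (1/2, 1/2), radius 1/6
for v4, the 2-step affine chain lands on center (-1/2, 1/16), radius 1/48
for v5, the 2-step affine chain lands on center (-1/2, 0), radius 1/40
for v3, the 2-step affine chain lands on center (-7/16, -1/16), radius 1/48

v1: center (1/2, 1/2), radius 1/6; v2: center (0, -1/2), radius 1/6; v3: center (-7/16, -1/16), radius 1/48; v4: center (-1/2, 1/16), radius 1/48; v5: center (-1/2, 0), radius 1/40
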